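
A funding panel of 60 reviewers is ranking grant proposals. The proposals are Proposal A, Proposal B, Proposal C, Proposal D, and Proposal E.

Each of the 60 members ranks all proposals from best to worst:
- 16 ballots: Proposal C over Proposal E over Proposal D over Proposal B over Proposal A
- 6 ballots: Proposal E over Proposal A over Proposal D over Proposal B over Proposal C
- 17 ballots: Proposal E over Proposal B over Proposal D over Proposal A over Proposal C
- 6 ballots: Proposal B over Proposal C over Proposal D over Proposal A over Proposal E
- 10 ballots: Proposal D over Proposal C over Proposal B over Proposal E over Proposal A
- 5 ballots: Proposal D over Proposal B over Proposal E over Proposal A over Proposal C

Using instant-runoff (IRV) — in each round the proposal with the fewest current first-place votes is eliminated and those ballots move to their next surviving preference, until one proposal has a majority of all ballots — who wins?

Proposal C

Round 1: Proposal A 0, Proposal B 6, Proposal C 16, Proposal D 15, Proposal E 23. Proposal A eliminated.
Round 2: Proposal B 6, Proposal C 16, Proposal D 15, Proposal E 23. Proposal B eliminated.
Round 3: Proposal C 22, Proposal D 15, Proposal E 23. Proposal D eliminated.
Round 4: Proposal C 32, Proposal E 28. Proposal C has a majority (≥31).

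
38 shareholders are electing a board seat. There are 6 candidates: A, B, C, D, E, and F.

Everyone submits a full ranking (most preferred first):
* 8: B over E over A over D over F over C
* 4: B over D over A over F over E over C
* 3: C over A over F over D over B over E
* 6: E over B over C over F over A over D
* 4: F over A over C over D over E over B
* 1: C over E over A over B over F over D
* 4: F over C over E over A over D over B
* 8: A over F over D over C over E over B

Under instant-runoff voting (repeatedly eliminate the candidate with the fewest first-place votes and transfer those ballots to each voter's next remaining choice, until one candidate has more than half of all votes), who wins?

Round 1: A 8, B 12, C 4, D 0, E 6, F 8. D eliminated.
Round 2: A 8, B 12, C 4, E 6, F 8. C eliminated.
Round 3: A 11, B 12, E 7, F 8. E eliminated.
Round 4: A 12, B 18, F 8. F eliminated.
Round 5: A 20, B 18. A has a majority (≥20).

A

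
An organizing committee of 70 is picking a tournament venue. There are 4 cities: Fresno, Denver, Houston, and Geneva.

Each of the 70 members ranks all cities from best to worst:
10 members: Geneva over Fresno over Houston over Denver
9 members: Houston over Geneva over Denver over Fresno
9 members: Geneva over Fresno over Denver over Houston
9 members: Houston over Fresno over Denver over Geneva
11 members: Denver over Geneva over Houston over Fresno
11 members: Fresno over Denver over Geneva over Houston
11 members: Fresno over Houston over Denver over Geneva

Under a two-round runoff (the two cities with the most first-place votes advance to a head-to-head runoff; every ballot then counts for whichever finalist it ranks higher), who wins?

Round 1 first-place votes: Fresno 22, Denver 11, Houston 18, Geneva 19. Fresno and Geneva advance.
Runoff: Fresno is ranked above Geneva on 31 ballots, Geneva above Fresno on 39.

Geneva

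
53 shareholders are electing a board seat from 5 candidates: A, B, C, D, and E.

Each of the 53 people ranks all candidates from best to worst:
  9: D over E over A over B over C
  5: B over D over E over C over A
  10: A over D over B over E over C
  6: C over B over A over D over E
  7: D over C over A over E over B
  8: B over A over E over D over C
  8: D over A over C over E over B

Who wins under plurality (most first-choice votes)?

D

First-place votes: A 10, B 13, C 6, D 24, E 0.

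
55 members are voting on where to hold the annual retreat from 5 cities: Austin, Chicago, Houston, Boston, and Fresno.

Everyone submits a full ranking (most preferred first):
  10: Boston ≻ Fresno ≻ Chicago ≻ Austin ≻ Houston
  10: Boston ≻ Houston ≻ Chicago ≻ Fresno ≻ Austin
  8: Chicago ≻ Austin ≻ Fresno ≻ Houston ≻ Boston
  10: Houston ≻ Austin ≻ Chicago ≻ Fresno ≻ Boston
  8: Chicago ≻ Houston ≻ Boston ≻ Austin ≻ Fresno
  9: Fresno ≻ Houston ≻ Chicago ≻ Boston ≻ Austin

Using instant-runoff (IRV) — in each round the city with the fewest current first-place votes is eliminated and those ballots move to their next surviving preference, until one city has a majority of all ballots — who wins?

Round 1: Austin 0, Chicago 16, Houston 10, Boston 20, Fresno 9. Austin eliminated.
Round 2: Chicago 16, Houston 10, Boston 20, Fresno 9. Fresno eliminated.
Round 3: Chicago 16, Houston 19, Boston 20. Chicago eliminated.
Round 4: Houston 35, Boston 20. Houston has a majority (≥28).

Houston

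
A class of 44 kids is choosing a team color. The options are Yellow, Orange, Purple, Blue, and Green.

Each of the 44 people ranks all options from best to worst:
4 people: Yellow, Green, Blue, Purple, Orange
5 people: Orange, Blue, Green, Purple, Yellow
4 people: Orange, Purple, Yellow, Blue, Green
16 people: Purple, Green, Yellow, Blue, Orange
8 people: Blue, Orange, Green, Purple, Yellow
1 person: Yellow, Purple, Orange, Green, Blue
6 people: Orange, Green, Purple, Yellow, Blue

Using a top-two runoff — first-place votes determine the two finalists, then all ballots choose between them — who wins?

Orange

Round 1 first-place votes: Yellow 5, Orange 15, Purple 16, Blue 8, Green 0. Purple and Orange advance.
Runoff: Purple is ranked above Orange on 21 ballots, Orange above Purple on 23.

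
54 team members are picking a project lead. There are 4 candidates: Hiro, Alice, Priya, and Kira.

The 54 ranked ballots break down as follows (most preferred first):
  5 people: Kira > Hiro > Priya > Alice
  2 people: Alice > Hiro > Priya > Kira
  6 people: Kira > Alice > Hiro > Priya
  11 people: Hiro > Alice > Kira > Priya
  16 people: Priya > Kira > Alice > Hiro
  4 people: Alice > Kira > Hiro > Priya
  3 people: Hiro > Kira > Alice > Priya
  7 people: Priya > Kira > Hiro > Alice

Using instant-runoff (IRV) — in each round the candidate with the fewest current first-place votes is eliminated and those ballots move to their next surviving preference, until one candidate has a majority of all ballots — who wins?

Hiro

Round 1: Hiro 14, Alice 6, Priya 23, Kira 11. Alice eliminated.
Round 2: Hiro 16, Priya 23, Kira 15. Kira eliminated.
Round 3: Hiro 31, Priya 23. Hiro has a majority (≥28).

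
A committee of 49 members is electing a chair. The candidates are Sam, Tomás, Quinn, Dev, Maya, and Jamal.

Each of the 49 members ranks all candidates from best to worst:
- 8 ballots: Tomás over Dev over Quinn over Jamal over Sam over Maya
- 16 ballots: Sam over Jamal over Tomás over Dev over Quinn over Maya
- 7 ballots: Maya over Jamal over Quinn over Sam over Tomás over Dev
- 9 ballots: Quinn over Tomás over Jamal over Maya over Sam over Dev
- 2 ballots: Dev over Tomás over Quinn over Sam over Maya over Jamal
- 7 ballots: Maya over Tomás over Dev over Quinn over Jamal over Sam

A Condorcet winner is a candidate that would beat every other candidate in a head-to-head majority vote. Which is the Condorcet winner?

Tomás vs Sam: 26–23
Tomás vs Quinn: 33–16
Tomás vs Dev: 47–2
Tomás vs Maya: 35–14
Tomás vs Jamal: 26–23
Tomás beats every other candidate.

Tomás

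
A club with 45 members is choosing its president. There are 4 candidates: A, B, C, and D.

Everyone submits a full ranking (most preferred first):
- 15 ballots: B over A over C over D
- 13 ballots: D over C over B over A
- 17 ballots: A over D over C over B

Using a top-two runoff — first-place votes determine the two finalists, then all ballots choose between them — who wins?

B

Round 1 first-place votes: A 17, B 15, C 0, D 13. A and B advance.
Runoff: A is ranked above B on 17 ballots, B above A on 28.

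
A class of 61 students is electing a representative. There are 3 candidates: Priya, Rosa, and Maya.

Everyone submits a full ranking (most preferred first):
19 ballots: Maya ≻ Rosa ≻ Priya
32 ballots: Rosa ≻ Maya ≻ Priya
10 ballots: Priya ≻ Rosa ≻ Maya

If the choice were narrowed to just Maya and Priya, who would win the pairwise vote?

Maya

Maya is ranked above Priya on 51 ballots; Priya above Maya on 10.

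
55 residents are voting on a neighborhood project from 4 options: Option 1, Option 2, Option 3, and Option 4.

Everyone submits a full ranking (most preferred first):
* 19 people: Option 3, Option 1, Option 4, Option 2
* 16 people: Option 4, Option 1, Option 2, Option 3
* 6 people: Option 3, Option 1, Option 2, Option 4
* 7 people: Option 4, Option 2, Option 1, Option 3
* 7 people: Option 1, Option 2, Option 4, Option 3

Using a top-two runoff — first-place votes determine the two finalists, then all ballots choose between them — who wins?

Option 4

Round 1 first-place votes: Option 1 7, Option 2 0, Option 3 25, Option 4 23. Option 3 and Option 4 advance.
Runoff: Option 3 is ranked above Option 4 on 25 ballots, Option 4 above Option 3 on 30.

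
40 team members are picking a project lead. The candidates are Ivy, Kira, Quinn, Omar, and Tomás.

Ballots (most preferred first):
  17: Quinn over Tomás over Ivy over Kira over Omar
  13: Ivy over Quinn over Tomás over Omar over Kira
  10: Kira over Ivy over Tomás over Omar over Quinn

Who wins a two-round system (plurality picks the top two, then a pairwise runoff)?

Ivy

Round 1 first-place votes: Ivy 13, Kira 10, Quinn 17, Omar 0, Tomás 0. Quinn and Ivy advance.
Runoff: Quinn is ranked above Ivy on 17 ballots, Ivy above Quinn on 23.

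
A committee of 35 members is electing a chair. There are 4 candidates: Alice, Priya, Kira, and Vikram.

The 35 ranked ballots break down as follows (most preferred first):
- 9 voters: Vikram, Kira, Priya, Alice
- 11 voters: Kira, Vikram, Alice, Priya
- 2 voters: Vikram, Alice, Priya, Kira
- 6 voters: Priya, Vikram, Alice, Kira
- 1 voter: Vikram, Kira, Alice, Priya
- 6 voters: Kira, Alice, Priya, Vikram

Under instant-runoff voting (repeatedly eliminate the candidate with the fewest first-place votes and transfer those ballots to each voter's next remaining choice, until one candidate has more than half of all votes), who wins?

Vikram

Round 1: Alice 0, Priya 6, Kira 17, Vikram 12. Alice eliminated.
Round 2: Priya 6, Kira 17, Vikram 12. Priya eliminated.
Round 3: Kira 17, Vikram 18. Vikram has a majority (≥18).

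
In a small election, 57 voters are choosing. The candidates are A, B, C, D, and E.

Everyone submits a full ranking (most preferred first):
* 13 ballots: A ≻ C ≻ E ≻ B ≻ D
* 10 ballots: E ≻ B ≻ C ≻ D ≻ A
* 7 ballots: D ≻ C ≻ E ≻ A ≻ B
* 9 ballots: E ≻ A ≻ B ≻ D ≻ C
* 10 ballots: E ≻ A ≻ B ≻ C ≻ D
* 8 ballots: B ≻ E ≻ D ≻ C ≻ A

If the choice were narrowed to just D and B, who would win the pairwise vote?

D is ranked above B on 7 ballots; B above D on 50.

B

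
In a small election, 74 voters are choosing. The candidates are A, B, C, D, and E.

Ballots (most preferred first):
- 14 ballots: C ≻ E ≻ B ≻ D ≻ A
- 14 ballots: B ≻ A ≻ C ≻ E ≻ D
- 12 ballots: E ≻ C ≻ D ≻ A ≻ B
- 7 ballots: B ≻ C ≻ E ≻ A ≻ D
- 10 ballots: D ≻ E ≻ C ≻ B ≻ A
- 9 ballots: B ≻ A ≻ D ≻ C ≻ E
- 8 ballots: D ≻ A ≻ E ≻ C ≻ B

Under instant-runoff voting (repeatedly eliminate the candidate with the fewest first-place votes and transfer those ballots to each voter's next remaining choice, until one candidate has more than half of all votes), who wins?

Round 1: A 0, B 30, C 14, D 18, E 12. A eliminated.
Round 2: B 30, C 14, D 18, E 12. E eliminated.
Round 3: B 30, C 26, D 18. D eliminated.
Round 4: B 30, C 44. C has a majority (≥38).

C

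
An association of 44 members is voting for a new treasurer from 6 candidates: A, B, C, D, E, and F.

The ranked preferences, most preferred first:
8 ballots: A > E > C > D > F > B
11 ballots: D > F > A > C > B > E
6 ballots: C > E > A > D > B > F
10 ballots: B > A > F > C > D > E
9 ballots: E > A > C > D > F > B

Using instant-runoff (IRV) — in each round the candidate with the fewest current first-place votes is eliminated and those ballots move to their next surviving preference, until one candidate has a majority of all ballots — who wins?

E

Round 1: A 8, B 10, C 6, D 11, E 9, F 0. F eliminated.
Round 2: A 8, B 10, C 6, D 11, E 9. C eliminated.
Round 3: A 8, B 10, D 11, E 15. A eliminated.
Round 4: B 10, D 11, E 23. E has a majority (≥23).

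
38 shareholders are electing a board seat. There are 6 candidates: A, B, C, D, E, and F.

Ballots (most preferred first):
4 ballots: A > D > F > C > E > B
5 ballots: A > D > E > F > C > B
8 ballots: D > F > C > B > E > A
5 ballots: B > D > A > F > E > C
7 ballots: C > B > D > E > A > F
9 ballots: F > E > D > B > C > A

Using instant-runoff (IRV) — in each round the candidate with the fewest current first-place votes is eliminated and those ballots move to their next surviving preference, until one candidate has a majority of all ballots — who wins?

Round 1: A 9, B 5, C 7, D 8, E 0, F 9. E eliminated.
Round 2: A 9, B 5, C 7, D 8, F 9. B eliminated.
Round 3: A 9, C 7, D 13, F 9. C eliminated.
Round 4: A 9, D 20, F 9. D has a majority (≥20).

D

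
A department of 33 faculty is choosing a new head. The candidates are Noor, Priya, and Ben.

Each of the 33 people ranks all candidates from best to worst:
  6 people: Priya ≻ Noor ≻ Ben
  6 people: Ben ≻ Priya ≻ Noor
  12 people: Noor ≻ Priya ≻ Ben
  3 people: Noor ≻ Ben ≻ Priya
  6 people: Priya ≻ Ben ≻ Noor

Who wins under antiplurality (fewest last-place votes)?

Last-place votes: Noor 12, Priya 3, Ben 18.

Priya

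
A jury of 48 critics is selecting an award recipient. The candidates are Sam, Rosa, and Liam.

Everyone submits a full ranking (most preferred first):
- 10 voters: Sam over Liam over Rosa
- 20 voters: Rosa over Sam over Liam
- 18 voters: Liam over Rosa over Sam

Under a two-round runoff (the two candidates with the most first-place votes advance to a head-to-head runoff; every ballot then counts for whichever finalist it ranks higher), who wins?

Liam

Round 1 first-place votes: Sam 10, Rosa 20, Liam 18. Rosa and Liam advance.
Runoff: Rosa is ranked above Liam on 20 ballots, Liam above Rosa on 28.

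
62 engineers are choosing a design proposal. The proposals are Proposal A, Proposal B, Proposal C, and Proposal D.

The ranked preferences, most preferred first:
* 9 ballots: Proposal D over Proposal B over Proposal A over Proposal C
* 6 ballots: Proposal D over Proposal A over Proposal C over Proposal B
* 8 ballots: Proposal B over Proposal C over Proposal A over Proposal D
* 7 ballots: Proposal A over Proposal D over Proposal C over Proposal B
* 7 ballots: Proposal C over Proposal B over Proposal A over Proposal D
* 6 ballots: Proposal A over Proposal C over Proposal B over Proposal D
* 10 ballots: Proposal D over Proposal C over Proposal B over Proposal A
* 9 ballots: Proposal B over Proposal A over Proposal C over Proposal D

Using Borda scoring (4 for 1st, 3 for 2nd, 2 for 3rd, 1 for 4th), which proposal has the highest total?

Proposal B

Proposal A: 9×2 + 6×3 + 8×2 + 7×4 + 7×2 + 6×4 + 10×1 + 9×3 = 155
Proposal B: 9×3 + 6×1 + 8×4 + 7×1 + 7×3 + 6×2 + 10×2 + 9×4 = 161
Proposal C: 9×1 + 6×2 + 8×3 + 7×2 + 7×4 + 6×3 + 10×3 + 9×2 = 153
Proposal D: 9×4 + 6×4 + 8×1 + 7×3 + 7×1 + 6×1 + 10×4 + 9×1 = 151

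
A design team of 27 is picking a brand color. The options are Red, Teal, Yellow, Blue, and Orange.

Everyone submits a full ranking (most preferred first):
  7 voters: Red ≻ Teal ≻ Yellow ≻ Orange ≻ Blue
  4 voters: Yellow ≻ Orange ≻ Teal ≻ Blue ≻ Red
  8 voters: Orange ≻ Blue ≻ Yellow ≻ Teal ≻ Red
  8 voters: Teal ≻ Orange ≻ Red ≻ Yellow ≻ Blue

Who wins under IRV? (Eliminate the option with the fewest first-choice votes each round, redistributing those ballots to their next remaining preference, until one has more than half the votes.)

Teal

Round 1: Red 7, Teal 8, Yellow 4, Blue 0, Orange 8. Blue eliminated.
Round 2: Red 7, Teal 8, Yellow 4, Orange 8. Yellow eliminated.
Round 3: Red 7, Teal 8, Orange 12. Red eliminated.
Round 4: Teal 15, Orange 12. Teal has a majority (≥14).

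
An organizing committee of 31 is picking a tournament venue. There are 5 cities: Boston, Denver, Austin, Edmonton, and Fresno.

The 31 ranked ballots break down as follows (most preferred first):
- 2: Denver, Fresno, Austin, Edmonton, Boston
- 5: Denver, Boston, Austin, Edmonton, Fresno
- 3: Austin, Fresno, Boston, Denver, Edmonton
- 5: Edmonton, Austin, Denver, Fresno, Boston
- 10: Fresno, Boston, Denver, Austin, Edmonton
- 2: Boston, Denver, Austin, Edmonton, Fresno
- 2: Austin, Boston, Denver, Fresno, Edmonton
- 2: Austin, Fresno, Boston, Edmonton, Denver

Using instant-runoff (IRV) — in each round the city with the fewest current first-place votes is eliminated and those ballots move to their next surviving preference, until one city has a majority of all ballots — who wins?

Round 1: Boston 2, Denver 7, Austin 7, Edmonton 5, Fresno 10. Boston eliminated.
Round 2: Denver 9, Austin 7, Edmonton 5, Fresno 10. Edmonton eliminated.
Round 3: Denver 9, Austin 12, Fresno 10. Denver eliminated.
Round 4: Austin 19, Fresno 12. Austin has a majority (≥16).

Austin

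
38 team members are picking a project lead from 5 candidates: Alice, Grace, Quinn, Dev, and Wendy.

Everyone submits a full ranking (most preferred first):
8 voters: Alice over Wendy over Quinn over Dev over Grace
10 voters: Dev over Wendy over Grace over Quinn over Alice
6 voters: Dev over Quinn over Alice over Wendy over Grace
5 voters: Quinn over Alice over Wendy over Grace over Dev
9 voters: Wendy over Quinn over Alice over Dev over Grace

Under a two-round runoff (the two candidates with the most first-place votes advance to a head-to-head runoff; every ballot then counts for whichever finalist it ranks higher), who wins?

Wendy

Round 1 first-place votes: Alice 8, Grace 0, Quinn 5, Dev 16, Wendy 9. Dev and Wendy advance.
Runoff: Dev is ranked above Wendy on 16 ballots, Wendy above Dev on 22.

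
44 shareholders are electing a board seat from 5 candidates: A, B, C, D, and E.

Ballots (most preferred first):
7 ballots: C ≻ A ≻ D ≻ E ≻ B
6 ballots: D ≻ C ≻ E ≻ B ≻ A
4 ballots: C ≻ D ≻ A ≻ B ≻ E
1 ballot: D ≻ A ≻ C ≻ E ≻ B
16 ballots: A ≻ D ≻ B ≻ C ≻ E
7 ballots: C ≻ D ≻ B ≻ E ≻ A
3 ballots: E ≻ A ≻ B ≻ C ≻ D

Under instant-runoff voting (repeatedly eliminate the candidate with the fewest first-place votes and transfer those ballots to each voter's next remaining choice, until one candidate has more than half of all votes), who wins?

C

Round 1: A 16, B 0, C 18, D 7, E 3. B eliminated.
Round 2: A 16, C 18, D 7, E 3. E eliminated.
Round 3: A 19, C 18, D 7. D eliminated.
Round 4: A 20, C 24. C has a majority (≥23).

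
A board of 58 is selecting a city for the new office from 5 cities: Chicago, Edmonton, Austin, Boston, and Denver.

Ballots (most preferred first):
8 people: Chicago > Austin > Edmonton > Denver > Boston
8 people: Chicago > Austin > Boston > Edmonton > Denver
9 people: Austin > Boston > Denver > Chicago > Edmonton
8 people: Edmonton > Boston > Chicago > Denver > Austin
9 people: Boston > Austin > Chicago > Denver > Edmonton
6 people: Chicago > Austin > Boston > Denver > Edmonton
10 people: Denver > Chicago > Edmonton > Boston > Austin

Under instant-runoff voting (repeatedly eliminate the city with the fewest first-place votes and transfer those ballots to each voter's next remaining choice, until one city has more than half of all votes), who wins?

Round 1: Chicago 22, Edmonton 8, Austin 9, Boston 9, Denver 10. Edmonton eliminated.
Round 2: Chicago 22, Austin 9, Boston 17, Denver 10. Austin eliminated.
Round 3: Chicago 22, Boston 26, Denver 10. Denver eliminated.
Round 4: Chicago 32, Boston 26. Chicago has a majority (≥30).

Chicago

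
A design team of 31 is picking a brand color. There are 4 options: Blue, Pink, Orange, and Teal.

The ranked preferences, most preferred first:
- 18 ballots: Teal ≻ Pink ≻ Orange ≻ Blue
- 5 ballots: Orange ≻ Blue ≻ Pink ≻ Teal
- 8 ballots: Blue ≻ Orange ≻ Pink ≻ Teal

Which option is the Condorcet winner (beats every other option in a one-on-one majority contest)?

Teal

Teal vs Blue: 18–13
Teal vs Pink: 18–13
Teal vs Orange: 18–13
Teal beats every other option.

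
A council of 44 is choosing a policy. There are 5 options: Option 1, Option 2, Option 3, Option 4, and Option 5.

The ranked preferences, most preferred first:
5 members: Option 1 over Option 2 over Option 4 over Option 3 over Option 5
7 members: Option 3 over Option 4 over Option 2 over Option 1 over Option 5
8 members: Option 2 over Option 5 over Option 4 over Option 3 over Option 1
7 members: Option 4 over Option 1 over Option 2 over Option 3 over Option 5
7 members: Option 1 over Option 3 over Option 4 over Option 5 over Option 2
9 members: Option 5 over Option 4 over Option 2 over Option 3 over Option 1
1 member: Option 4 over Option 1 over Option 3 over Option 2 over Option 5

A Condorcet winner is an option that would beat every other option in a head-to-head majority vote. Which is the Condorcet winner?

Option 4

Option 4 vs Option 1: 32–12
Option 4 vs Option 2: 31–13
Option 4 vs Option 3: 30–14
Option 4 vs Option 5: 27–17
Option 4 beats every other option.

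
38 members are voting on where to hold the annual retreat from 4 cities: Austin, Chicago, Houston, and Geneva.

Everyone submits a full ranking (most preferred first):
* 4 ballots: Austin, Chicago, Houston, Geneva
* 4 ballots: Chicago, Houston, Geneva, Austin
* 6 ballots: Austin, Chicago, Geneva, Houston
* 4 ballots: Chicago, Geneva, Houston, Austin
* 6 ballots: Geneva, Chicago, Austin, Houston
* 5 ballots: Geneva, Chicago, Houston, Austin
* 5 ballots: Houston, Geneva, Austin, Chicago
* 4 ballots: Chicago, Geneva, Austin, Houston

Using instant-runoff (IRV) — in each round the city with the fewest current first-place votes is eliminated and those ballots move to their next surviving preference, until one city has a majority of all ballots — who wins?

Chicago

Round 1: Austin 10, Chicago 12, Houston 5, Geneva 11. Houston eliminated.
Round 2: Austin 10, Chicago 12, Geneva 16. Austin eliminated.
Round 3: Chicago 22, Geneva 16. Chicago has a majority (≥20).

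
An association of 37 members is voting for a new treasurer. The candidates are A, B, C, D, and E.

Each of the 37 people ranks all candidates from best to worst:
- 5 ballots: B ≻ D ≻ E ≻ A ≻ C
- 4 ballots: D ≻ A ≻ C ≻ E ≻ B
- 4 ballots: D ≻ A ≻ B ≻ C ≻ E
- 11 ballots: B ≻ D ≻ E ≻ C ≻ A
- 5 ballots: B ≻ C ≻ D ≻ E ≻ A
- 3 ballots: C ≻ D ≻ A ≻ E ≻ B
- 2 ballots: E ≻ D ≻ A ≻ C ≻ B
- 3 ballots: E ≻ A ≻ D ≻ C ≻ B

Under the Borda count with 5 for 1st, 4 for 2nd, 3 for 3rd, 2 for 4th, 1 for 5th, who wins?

A: 5×2 + 4×4 + 4×4 + 11×1 + 5×1 + 3×3 + 2×3 + 3×4 = 85
B: 5×5 + 4×1 + 4×3 + 11×5 + 5×5 + 3×1 + 2×1 + 3×1 = 129
C: 5×1 + 4×3 + 4×2 + 11×2 + 5×4 + 3×5 + 2×2 + 3×2 = 92
D: 5×4 + 4×5 + 4×5 + 11×4 + 5×3 + 3×4 + 2×4 + 3×3 = 148
E: 5×3 + 4×2 + 4×1 + 11×3 + 5×2 + 3×2 + 2×5 + 3×5 = 101

D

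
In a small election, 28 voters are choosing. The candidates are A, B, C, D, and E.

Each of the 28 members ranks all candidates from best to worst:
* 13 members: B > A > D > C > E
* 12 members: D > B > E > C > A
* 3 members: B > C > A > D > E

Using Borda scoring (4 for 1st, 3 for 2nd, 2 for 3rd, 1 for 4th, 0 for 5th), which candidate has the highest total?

B

A: 13×3 + 12×0 + 3×2 = 45
B: 13×4 + 12×3 + 3×4 = 100
C: 13×1 + 12×1 + 3×3 = 34
D: 13×2 + 12×4 + 3×1 = 77
E: 13×0 + 12×2 + 3×0 = 24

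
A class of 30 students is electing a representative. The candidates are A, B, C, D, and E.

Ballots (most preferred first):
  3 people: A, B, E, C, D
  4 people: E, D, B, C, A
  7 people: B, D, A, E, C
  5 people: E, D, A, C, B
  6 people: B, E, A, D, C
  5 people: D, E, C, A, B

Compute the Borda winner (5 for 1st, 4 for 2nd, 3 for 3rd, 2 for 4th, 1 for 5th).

E

A: 3×5 + 4×1 + 7×3 + 5×3 + 6×3 + 5×2 = 83
B: 3×4 + 4×3 + 7×5 + 5×1 + 6×5 + 5×1 = 99
C: 3×2 + 4×2 + 7×1 + 5×2 + 6×1 + 5×3 = 52
D: 3×1 + 4×4 + 7×4 + 5×4 + 6×2 + 5×5 = 104
E: 3×3 + 4×5 + 7×2 + 5×5 + 6×4 + 5×4 = 112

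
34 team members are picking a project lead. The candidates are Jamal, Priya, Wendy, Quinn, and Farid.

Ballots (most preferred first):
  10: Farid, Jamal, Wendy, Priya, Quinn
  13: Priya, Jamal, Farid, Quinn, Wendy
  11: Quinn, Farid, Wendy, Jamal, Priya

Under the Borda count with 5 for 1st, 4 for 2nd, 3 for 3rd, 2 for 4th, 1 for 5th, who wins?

Jamal: 10×4 + 13×4 + 11×2 = 114
Priya: 10×2 + 13×5 + 11×1 = 96
Wendy: 10×3 + 13×1 + 11×3 = 76
Quinn: 10×1 + 13×2 + 11×5 = 91
Farid: 10×5 + 13×3 + 11×4 = 133

Farid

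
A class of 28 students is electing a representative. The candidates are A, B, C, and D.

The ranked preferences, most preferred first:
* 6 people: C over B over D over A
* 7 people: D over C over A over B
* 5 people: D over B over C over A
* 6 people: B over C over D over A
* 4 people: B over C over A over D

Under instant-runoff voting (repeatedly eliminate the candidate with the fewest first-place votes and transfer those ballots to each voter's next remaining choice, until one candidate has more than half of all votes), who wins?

B

Round 1: A 0, B 10, C 6, D 12. A eliminated.
Round 2: B 10, C 6, D 12. C eliminated.
Round 3: B 16, D 12. B has a majority (≥15).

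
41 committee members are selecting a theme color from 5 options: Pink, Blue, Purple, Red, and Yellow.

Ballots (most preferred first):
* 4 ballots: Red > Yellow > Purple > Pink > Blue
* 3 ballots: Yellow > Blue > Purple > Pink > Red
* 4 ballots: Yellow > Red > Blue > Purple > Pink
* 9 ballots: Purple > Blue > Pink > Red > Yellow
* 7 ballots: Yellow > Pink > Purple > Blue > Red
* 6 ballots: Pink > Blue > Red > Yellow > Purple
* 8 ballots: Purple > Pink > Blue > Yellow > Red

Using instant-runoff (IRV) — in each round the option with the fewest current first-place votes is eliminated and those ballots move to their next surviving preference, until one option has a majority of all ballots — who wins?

Round 1: Pink 6, Blue 0, Purple 17, Red 4, Yellow 14. Blue eliminated.
Round 2: Pink 6, Purple 17, Red 4, Yellow 14. Red eliminated.
Round 3: Pink 6, Purple 17, Yellow 18. Pink eliminated.
Round 4: Purple 17, Yellow 24. Yellow has a majority (≥21).

Yellow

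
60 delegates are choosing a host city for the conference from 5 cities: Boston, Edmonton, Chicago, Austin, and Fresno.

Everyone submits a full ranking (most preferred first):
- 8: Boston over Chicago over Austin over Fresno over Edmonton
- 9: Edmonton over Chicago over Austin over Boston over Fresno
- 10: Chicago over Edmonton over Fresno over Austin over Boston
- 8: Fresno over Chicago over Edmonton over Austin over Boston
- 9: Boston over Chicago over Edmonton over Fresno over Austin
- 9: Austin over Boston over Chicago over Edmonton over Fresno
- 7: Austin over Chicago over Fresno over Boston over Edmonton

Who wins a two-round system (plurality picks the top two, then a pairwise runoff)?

Round 1 first-place votes: Boston 17, Edmonton 9, Chicago 10, Austin 16, Fresno 8. Boston and Austin advance.
Runoff: Boston is ranked above Austin on 17 ballots, Austin above Boston on 43.

Austin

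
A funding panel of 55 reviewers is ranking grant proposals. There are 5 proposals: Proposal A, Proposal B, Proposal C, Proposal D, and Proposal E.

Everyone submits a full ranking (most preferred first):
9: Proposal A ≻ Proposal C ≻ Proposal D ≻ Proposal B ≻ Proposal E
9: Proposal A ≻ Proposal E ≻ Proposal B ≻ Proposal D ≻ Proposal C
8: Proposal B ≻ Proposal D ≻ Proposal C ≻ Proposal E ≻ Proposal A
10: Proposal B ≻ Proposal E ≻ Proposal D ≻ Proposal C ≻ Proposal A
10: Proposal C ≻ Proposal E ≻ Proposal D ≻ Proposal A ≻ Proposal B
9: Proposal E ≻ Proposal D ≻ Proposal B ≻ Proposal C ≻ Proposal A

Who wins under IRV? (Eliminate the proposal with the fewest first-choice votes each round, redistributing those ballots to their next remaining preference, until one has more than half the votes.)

Proposal A

Round 1: Proposal A 18, Proposal B 18, Proposal C 10, Proposal D 0, Proposal E 9. Proposal D eliminated.
Round 2: Proposal A 18, Proposal B 18, Proposal C 10, Proposal E 9. Proposal E eliminated.
Round 3: Proposal A 18, Proposal B 27, Proposal C 10. Proposal C eliminated.
Round 4: Proposal A 28, Proposal B 27. Proposal A has a majority (≥28).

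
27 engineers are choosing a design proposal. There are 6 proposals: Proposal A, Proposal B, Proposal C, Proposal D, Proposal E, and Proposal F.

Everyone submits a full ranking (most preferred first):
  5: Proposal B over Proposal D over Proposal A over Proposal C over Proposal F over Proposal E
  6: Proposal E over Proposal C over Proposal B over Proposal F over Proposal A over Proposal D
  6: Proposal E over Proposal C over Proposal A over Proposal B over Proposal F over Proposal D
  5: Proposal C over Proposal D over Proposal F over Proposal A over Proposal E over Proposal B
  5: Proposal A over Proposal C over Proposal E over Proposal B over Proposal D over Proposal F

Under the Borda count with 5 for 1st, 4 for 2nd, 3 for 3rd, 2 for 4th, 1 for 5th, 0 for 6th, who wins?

Proposal A: 5×3 + 6×1 + 6×3 + 5×2 + 5×5 = 74
Proposal B: 5×5 + 6×3 + 6×2 + 5×0 + 5×2 = 65
Proposal C: 5×2 + 6×4 + 6×4 + 5×5 + 5×4 = 103
Proposal D: 5×4 + 6×0 + 6×0 + 5×4 + 5×1 = 45
Proposal E: 5×0 + 6×5 + 6×5 + 5×1 + 5×3 = 80
Proposal F: 5×1 + 6×2 + 6×1 + 5×3 + 5×0 = 38

Proposal C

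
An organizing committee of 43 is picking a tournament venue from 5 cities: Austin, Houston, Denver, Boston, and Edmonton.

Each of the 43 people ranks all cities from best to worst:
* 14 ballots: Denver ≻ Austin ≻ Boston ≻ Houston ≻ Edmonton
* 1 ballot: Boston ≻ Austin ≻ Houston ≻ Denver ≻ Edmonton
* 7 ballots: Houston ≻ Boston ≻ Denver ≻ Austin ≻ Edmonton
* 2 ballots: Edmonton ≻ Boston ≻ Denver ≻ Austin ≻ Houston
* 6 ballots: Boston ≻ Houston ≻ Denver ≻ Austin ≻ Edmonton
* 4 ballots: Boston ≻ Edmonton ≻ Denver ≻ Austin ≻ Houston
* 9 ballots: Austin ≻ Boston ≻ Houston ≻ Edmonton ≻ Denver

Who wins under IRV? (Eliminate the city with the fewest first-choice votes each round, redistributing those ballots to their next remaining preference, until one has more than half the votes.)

Boston

Round 1: Austin 9, Houston 7, Denver 14, Boston 11, Edmonton 2. Edmonton eliminated.
Round 2: Austin 9, Houston 7, Denver 14, Boston 13. Houston eliminated.
Round 3: Austin 9, Denver 14, Boston 20. Austin eliminated.
Round 4: Denver 14, Boston 29. Boston has a majority (≥22).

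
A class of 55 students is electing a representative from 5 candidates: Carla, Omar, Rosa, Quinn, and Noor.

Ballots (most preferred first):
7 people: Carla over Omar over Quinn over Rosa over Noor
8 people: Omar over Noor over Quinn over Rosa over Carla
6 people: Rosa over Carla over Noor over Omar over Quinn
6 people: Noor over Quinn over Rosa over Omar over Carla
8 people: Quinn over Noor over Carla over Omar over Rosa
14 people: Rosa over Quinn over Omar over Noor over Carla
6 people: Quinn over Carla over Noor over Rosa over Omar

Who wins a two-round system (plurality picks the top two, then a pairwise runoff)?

Quinn

Round 1 first-place votes: Carla 7, Omar 8, Rosa 20, Quinn 14, Noor 6. Rosa and Quinn advance.
Runoff: Rosa is ranked above Quinn on 20 ballots, Quinn above Rosa on 35.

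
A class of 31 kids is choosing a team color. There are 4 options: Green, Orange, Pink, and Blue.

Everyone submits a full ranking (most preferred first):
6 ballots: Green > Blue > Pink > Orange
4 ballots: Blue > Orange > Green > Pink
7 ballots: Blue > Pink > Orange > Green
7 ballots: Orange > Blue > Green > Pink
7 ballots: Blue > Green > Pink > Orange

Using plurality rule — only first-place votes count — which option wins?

Blue

First-place votes: Green 6, Orange 7, Pink 0, Blue 18.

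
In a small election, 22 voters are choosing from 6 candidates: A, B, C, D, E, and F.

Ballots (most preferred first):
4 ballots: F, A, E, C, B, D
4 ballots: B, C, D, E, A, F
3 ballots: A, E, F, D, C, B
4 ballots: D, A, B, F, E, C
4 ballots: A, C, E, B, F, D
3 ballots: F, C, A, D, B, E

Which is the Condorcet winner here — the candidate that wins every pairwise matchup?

A

A vs B: 18–4
A vs C: 15–7
A vs D: 14–8
A vs E: 18–4
A vs F: 15–7
A beats every other candidate.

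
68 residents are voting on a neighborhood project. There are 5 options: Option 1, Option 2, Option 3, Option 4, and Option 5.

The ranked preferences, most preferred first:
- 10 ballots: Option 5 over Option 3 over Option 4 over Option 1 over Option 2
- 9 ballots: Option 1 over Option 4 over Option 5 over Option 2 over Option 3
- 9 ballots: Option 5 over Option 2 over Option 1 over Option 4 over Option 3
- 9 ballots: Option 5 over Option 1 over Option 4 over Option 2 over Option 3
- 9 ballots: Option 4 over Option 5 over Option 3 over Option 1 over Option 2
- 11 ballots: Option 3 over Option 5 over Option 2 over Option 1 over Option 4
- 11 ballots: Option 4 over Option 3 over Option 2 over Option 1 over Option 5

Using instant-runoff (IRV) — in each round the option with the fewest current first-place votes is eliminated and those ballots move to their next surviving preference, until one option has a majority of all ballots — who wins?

Round 1: Option 1 9, Option 2 0, Option 3 11, Option 4 20, Option 5 28. Option 2 eliminated.
Round 2: Option 1 9, Option 3 11, Option 4 20, Option 5 28. Option 1 eliminated.
Round 3: Option 3 11, Option 4 29, Option 5 28. Option 3 eliminated.
Round 4: Option 4 29, Option 5 39. Option 5 has a majority (≥35).

Option 5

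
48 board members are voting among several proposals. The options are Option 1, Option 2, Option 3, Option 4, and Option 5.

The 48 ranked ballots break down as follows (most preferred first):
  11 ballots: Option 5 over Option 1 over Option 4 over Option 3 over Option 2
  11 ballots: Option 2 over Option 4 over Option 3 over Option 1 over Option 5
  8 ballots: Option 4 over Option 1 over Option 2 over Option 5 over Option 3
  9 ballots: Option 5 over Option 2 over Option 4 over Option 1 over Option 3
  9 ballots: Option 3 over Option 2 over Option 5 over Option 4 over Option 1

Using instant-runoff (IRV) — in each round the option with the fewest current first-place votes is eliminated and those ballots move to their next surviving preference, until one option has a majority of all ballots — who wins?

Option 2

Round 1: Option 1 0, Option 2 11, Option 3 9, Option 4 8, Option 5 20. Option 1 eliminated.
Round 2: Option 2 11, Option 3 9, Option 4 8, Option 5 20. Option 4 eliminated.
Round 3: Option 2 19, Option 3 9, Option 5 20. Option 3 eliminated.
Round 4: Option 2 28, Option 5 20. Option 2 has a majority (≥25).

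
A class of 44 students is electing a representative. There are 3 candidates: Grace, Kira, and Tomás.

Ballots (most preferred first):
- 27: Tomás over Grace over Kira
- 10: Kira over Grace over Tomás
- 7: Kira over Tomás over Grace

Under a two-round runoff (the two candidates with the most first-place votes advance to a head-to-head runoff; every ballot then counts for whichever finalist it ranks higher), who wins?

Tomás

Round 1 first-place votes: Grace 0, Kira 17, Tomás 27. Tomás and Kira advance.
Runoff: Tomás is ranked above Kira on 27 ballots, Kira above Tomás on 17.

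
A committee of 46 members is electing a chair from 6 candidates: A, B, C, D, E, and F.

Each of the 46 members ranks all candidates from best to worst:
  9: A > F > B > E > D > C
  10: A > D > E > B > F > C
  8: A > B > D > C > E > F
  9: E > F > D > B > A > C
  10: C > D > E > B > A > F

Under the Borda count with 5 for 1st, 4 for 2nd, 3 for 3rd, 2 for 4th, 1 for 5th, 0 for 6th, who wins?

A

A: 9×5 + 10×5 + 8×5 + 9×1 + 10×1 = 154
B: 9×3 + 10×2 + 8×4 + 9×2 + 10×2 = 117
C: 9×0 + 10×0 + 8×2 + 9×0 + 10×5 = 66
D: 9×1 + 10×4 + 8×3 + 9×3 + 10×4 = 140
E: 9×2 + 10×3 + 8×1 + 9×5 + 10×3 = 131
F: 9×4 + 10×1 + 8×0 + 9×4 + 10×0 = 82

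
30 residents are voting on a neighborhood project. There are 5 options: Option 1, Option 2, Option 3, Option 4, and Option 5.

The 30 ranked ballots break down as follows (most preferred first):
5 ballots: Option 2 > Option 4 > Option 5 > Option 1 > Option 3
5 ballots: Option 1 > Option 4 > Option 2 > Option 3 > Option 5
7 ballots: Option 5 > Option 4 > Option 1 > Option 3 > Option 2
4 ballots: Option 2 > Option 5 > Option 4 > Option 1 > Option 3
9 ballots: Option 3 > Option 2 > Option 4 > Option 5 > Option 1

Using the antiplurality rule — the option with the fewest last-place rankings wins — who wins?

Option 4

Last-place votes: Option 1 9, Option 2 7, Option 3 9, Option 4 0, Option 5 5.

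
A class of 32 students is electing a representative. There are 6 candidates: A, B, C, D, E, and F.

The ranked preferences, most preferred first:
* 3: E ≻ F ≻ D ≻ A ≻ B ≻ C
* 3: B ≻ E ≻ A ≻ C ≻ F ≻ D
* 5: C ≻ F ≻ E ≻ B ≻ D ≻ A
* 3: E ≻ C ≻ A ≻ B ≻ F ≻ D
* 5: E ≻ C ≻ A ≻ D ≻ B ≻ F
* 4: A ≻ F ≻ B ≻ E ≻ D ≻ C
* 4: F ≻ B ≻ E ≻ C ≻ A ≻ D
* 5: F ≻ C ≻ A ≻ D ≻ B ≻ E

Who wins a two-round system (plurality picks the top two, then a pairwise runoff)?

Round 1 first-place votes: A 4, B 3, C 5, D 0, E 11, F 9. E and F advance.
Runoff: E is ranked above F on 14 ballots, F above E on 18.

F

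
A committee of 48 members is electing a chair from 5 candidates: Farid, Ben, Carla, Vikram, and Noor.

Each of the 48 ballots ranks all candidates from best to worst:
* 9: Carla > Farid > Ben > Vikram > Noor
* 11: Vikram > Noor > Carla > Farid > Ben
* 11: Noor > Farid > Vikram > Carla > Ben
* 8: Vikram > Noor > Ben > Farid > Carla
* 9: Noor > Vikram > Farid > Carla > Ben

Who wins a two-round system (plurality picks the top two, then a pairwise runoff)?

Vikram

Round 1 first-place votes: Farid 0, Ben 0, Carla 9, Vikram 19, Noor 20. Noor and Vikram advance.
Runoff: Noor is ranked above Vikram on 20 ballots, Vikram above Noor on 28.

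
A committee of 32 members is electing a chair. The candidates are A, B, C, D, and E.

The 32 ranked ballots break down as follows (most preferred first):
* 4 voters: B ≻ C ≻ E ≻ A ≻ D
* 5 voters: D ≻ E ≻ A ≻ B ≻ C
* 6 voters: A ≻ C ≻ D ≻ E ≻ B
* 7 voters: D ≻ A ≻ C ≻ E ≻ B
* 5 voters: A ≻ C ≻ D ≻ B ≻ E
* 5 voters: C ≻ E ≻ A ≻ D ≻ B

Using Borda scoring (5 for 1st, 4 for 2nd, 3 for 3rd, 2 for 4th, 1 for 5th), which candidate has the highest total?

A: 4×2 + 5×3 + 6×5 + 7×4 + 5×5 + 5×3 = 121
B: 4×5 + 5×2 + 6×1 + 7×1 + 5×2 + 5×1 = 58
C: 4×4 + 5×1 + 6×4 + 7×3 + 5×4 + 5×5 = 111
D: 4×1 + 5×5 + 6×3 + 7×5 + 5×3 + 5×2 = 107
E: 4×3 + 5×4 + 6×2 + 7×2 + 5×1 + 5×4 = 83

A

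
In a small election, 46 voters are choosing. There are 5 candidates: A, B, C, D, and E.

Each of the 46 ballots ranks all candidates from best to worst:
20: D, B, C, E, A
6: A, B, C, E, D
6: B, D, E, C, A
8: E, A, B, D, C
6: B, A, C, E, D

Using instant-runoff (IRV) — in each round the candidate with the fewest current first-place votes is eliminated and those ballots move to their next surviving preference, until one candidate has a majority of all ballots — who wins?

B

Round 1: A 6, B 12, C 0, D 20, E 8. C eliminated.
Round 2: A 6, B 12, D 20, E 8. A eliminated.
Round 3: B 18, D 20, E 8. E eliminated.
Round 4: B 26, D 20. B has a majority (≥24).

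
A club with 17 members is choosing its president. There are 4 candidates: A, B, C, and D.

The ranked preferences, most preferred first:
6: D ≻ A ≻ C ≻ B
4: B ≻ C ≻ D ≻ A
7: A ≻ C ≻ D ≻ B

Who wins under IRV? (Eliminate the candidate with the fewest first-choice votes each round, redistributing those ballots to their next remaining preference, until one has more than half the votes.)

Round 1: A 7, B 4, C 0, D 6. C eliminated.
Round 2: A 7, B 4, D 6. B eliminated.
Round 3: A 7, D 10. D has a majority (≥9).

D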